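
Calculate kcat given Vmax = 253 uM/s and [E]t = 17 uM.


kcat = Vmax / [E]t
kcat = 253 / 17
kcat = 14.8824 s^-1

14.8824 s^-1


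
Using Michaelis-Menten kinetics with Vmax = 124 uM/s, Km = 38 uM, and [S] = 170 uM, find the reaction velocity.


v = Vmax * [S] / (Km + [S])
v = 124 * 170 / (38 + 170)
v = 101.3462 uM/s

101.3462 uM/s


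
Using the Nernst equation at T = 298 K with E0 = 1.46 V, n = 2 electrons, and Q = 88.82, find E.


E = E0 - (RT/nF) * ln(Q)
E = 1.46 - (8.314 * 298 / (2 * 96485)) * ln(88.82)
E = 1.4024 V

1.4024 V


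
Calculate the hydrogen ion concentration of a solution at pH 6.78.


[H+] = 10^(-pH)
[H+] = 10^(-6.78)
[H+] = 1.660e-07 M

1.660e-07 M


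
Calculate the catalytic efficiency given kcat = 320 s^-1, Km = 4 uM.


Catalytic efficiency = kcat / Km
= 320 / 4
= 80.0 uM^-1*s^-1

80.0 uM^-1*s^-1


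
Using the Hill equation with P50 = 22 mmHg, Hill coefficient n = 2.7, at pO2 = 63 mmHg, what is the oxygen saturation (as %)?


Y = pO2^n / (P50^n + pO2^n)
Y = 63^2.7 / (22^2.7 + 63^2.7)
Y = 94.48%

94.48%


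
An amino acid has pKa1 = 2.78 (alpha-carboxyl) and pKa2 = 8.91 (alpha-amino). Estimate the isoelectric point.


pI = (pKa1 + pKa2) / 2
pI = (2.78 + 8.91) / 2
pI = 5.845

5.845


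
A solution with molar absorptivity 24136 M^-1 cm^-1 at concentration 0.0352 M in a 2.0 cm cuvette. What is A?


A = epsilon * c * l
A = 24136 * 0.0352 * 2.0
A = 1699.1744

1699.1744


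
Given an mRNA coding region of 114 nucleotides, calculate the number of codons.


codons = nucleotides / 3
codons = 114 / 3 = 38

38


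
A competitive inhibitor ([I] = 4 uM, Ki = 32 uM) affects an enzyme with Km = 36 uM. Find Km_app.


Km_app = Km * (1 + [I]/Ki)
Km_app = 36 * (1 + 4/32)
Km_app = 40.5 uM

40.5 uM


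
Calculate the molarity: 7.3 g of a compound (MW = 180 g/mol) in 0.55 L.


C = (mass / MW) / volume
C = (7.3 / 180) / 0.55
C = 0.0737 M

0.0737 M


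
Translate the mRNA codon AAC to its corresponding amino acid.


Standard genetic code lookup.
Codon AAC -> Asn

Asn


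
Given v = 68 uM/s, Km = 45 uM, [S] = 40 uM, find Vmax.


Vmax = v * (Km + [S]) / [S]
Vmax = 68 * (45 + 40) / 40
Vmax = 144.5 uM/s

144.5 uM/s


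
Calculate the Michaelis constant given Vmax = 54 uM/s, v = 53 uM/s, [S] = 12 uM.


Km = [S] * (Vmax - v) / v
Km = 12 * (54 - 53) / 53
Km = 0.2264 uM

0.2264 uM


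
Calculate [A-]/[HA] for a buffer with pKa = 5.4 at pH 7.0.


[A-]/[HA] = 10^(pH - pKa)
= 10^(7.0 - 5.4)
= 39.8107

39.8107


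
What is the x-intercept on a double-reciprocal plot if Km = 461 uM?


x-intercept = -1/Km
= -1/461
= -0.0022 1/uM

-0.0022 1/uM


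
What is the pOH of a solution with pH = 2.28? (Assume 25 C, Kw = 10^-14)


pOH = 14 - pH
pOH = 14 - 2.28
pOH = 11.72

11.72


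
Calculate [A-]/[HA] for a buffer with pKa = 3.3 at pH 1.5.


[A-]/[HA] = 10^(pH - pKa)
= 10^(1.5 - 3.3)
= 0.0158

0.0158


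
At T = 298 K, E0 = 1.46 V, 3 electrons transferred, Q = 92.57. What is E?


E = E0 - (RT/nF) * ln(Q)
E = 1.46 - (8.314 * 298 / (3 * 96485)) * ln(92.57)
E = 1.4212 V

1.4212 V


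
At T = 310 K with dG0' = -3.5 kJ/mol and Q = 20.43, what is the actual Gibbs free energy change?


dG = dG0' + RT * ln(Q) / 1000
dG = -3.5 + 8.314 * 310 * ln(20.43) / 1000
dG = 4.2758 kJ/mol

4.2758 kJ/mol


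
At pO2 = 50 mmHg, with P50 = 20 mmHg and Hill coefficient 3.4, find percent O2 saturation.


Y = pO2^n / (P50^n + pO2^n)
Y = 50^3.4 / (20^3.4 + 50^3.4)
Y = 95.75%

95.75%


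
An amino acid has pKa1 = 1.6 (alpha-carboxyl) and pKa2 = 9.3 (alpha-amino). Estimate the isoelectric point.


pI = (pKa1 + pKa2) / 2
pI = (1.6 + 9.3) / 2
pI = 5.45

5.45


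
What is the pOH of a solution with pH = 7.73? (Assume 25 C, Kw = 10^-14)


pOH = 14 - pH
pOH = 14 - 7.73
pOH = 6.27

6.27


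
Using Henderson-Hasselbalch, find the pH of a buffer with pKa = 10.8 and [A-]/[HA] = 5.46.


pH = pKa + log10([A-]/[HA])
pH = 10.8 + log10(5.46)
pH = 11.5372

11.5372


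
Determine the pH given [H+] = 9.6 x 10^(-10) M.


pH = -log10([H+])
pH = -log10(9.6 x 10^(-10))
pH = 9.0177

9.0177


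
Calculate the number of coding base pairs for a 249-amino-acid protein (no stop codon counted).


Each amino acid = 1 codon = 3 bp
bp = 249 * 3 = 747 bp

747 bp


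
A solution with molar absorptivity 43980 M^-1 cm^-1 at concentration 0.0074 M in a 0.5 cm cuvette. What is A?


A = epsilon * c * l
A = 43980 * 0.0074 * 0.5
A = 162.726

162.726


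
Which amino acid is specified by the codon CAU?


Standard genetic code lookup.
Codon CAU -> His

His


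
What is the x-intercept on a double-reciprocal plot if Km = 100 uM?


x-intercept = -1/Km
= -1/100
= -0.01 1/uM

-0.01 1/uM


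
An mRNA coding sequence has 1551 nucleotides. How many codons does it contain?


codons = nucleotides / 3
codons = 1551 / 3 = 517

517


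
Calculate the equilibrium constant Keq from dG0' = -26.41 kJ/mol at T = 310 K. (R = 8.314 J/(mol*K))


Keq = exp(-dG0 * 1000 / (R * T))
Keq = exp(-(-26.41) * 1000 / (8.314 * 310))
Keq = 28197.7888

28197.7888


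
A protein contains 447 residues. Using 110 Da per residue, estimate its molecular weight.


MW = n_residues * 110 Da
MW = 447 * 110
MW = 49170 Da

49170 Da


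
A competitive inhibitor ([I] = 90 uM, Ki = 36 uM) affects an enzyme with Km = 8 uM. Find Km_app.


Km_app = Km * (1 + [I]/Ki)
Km_app = 8 * (1 + 90/36)
Km_app = 28.0 uM

28.0 uM


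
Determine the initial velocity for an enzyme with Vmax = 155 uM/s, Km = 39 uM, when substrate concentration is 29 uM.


v = Vmax * [S] / (Km + [S])
v = 155 * 29 / (39 + 29)
v = 66.1029 uM/s

66.1029 uM/s


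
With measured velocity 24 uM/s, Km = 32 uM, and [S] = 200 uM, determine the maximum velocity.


Vmax = v * (Km + [S]) / [S]
Vmax = 24 * (32 + 200) / 200
Vmax = 27.84 uM/s

27.84 uM/s


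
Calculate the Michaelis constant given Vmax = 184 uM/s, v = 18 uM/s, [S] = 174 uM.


Km = [S] * (Vmax - v) / v
Km = 174 * (184 - 18) / 18
Km = 1604.6667 uM

1604.6667 uM


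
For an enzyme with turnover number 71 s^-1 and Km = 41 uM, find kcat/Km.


Catalytic efficiency = kcat / Km
= 71 / 41
= 1.7317 uM^-1*s^-1

1.7317 uM^-1*s^-1


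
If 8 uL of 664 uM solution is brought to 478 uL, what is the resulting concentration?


C2 = C1 * V1 / V2
C2 = 664 * 8 / 478
C2 = 11.113 uM

11.113 uM


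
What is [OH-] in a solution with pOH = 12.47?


[OH-] = 10^(-pOH)
[OH-] = 10^(-12.47)
[OH-] = 3.388e-13 M

3.388e-13 M


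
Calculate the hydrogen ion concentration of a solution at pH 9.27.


[H+] = 10^(-pH)
[H+] = 10^(-9.27)
[H+] = 5.370e-10 M

5.370e-10 M


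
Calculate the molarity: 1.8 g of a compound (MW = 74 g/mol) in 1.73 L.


C = (mass / MW) / volume
C = (1.8 / 74) / 1.73
C = 0.0141 M

0.0141 M


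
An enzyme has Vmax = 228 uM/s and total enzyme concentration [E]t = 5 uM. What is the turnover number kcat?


kcat = Vmax / [E]t
kcat = 228 / 5
kcat = 45.6 s^-1

45.6 s^-1


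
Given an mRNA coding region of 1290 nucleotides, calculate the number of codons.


codons = nucleotides / 3
codons = 1290 / 3 = 430

430


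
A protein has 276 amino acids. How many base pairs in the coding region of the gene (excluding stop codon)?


Each amino acid = 1 codon = 3 bp
bp = 276 * 3 = 828 bp

828 bp


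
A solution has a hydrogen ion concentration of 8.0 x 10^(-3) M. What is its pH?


pH = -log10([H+])
pH = -log10(8.0 x 10^(-3))
pH = 2.0969

2.0969


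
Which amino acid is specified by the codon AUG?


Standard genetic code lookup.
Codon AUG -> Met (start)

Met (start)


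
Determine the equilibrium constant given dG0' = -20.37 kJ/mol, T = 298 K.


Keq = exp(-dG0 * 1000 / (R * T))
Keq = exp(-(-20.37) * 1000 / (8.314 * 298))
Keq = 3721.0421

3721.0421


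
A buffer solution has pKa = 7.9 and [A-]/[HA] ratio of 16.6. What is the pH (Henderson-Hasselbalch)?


pH = pKa + log10([A-]/[HA])
pH = 7.9 + log10(16.6)
pH = 9.1201

9.1201


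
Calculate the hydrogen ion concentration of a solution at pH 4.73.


[H+] = 10^(-pH)
[H+] = 10^(-4.73)
[H+] = 1.862e-05 M

1.862e-05 M


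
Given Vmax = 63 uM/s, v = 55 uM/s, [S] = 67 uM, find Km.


Km = [S] * (Vmax - v) / v
Km = 67 * (63 - 55) / 55
Km = 9.7455 uM

9.7455 uM


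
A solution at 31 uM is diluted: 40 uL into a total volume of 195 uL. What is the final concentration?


C2 = C1 * V1 / V2
C2 = 31 * 40 / 195
C2 = 6.359 uM

6.359 uM


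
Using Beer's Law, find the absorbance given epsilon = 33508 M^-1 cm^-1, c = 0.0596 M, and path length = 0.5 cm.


A = epsilon * c * l
A = 33508 * 0.0596 * 0.5
A = 998.5384

998.5384


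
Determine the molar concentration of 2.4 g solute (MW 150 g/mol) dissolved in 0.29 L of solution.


C = (mass / MW) / volume
C = (2.4 / 150) / 0.29
C = 0.0552 M

0.0552 M


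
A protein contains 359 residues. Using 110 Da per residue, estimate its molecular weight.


MW = n_residues * 110 Da
MW = 359 * 110
MW = 39490 Da

39490 Da


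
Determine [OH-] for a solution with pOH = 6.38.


[OH-] = 10^(-pOH)
[OH-] = 10^(-6.38)
[OH-] = 4.169e-07 M

4.169e-07 M


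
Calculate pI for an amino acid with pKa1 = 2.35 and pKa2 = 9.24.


pI = (pKa1 + pKa2) / 2
pI = (2.35 + 9.24) / 2
pI = 5.795

5.795


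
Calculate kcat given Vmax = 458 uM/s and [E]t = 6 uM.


kcat = Vmax / [E]t
kcat = 458 / 6
kcat = 76.3333 s^-1

76.3333 s^-1


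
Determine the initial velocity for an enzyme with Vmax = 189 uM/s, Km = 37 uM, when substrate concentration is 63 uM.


v = Vmax * [S] / (Km + [S])
v = 189 * 63 / (37 + 63)
v = 119.07 uM/s

119.07 uM/s


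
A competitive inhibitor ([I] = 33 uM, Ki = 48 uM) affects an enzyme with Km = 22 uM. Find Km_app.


Km_app = Km * (1 + [I]/Ki)
Km_app = 22 * (1 + 33/48)
Km_app = 37.125 uM

37.125 uM


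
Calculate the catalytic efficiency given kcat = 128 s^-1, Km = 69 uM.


Catalytic efficiency = kcat / Km
= 128 / 69
= 1.8551 uM^-1*s^-1

1.8551 uM^-1*s^-1


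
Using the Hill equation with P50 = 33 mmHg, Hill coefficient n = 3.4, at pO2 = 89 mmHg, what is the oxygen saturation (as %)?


Y = pO2^n / (P50^n + pO2^n)
Y = 89^3.4 / (33^3.4 + 89^3.4)
Y = 96.69%

96.69%


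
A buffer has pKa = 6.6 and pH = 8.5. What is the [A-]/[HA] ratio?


[A-]/[HA] = 10^(pH - pKa)
= 10^(8.5 - 6.6)
= 79.4328

79.4328


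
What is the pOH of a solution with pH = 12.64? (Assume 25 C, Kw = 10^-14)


pOH = 14 - pH
pOH = 14 - 12.64
pOH = 1.36

1.36


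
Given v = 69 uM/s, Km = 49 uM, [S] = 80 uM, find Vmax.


Vmax = v * (Km + [S]) / [S]
Vmax = 69 * (49 + 80) / 80
Vmax = 111.2625 uM/s

111.2625 uM/s


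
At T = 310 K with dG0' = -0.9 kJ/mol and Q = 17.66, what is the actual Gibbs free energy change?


dG = dG0' + RT * ln(Q) / 1000
dG = -0.9 + 8.314 * 310 * ln(17.66) / 1000
dG = 6.5003 kJ/mol

6.5003 kJ/mol


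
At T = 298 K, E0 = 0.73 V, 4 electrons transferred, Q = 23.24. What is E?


E = E0 - (RT/nF) * ln(Q)
E = 0.73 - (8.314 * 298 / (4 * 96485)) * ln(23.24)
E = 0.7098 V

0.7098 V


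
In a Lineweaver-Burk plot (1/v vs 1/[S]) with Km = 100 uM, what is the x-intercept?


x-intercept = -1/Km
= -1/100
= -0.01 1/uM

-0.01 1/uM


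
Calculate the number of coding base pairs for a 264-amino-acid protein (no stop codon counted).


Each amino acid = 1 codon = 3 bp
bp = 264 * 3 = 792 bp

792 bp


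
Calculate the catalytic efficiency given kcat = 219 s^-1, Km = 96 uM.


Catalytic efficiency = kcat / Km
= 219 / 96
= 2.2812 uM^-1*s^-1

2.2812 uM^-1*s^-1


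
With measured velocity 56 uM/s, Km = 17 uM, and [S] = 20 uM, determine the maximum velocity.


Vmax = v * (Km + [S]) / [S]
Vmax = 56 * (17 + 20) / 20
Vmax = 103.6 uM/s

103.6 uM/s


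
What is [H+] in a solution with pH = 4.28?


[H+] = 10^(-pH)
[H+] = 10^(-4.28)
[H+] = 5.248e-05 M

5.248e-05 M


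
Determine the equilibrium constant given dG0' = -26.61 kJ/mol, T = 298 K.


Keq = exp(-dG0 * 1000 / (R * T))
Keq = exp(-(-26.61) * 1000 / (8.314 * 298))
Keq = 46182.3912

46182.3912


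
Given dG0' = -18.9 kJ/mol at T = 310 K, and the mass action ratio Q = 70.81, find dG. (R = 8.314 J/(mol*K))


dG = dG0' + RT * ln(Q) / 1000
dG = -18.9 + 8.314 * 310 * ln(70.81) / 1000
dG = -7.9205 kJ/mol

-7.9205 kJ/mol


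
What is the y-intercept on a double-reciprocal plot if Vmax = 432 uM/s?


y-intercept = 1/Vmax
= 1/432
= 0.0023 s/uM

0.0023 s/uM


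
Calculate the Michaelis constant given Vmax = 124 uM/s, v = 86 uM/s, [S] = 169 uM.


Km = [S] * (Vmax - v) / v
Km = 169 * (124 - 86) / 86
Km = 74.6744 uM

74.6744 uM


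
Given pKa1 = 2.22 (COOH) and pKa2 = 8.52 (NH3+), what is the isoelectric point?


pI = (pKa1 + pKa2) / 2
pI = (2.22 + 8.52) / 2
pI = 5.37

5.37


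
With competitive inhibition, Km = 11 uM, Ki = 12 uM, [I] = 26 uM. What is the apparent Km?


Km_app = Km * (1 + [I]/Ki)
Km_app = 11 * (1 + 26/12)
Km_app = 34.8333 uM

34.8333 uM


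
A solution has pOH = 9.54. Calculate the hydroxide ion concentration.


[OH-] = 10^(-pOH)
[OH-] = 10^(-9.54)
[OH-] = 2.884e-10 M

2.884e-10 M


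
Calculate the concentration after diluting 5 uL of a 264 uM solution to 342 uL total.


C2 = C1 * V1 / V2
C2 = 264 * 5 / 342
C2 = 3.8596 uM

3.8596 uM


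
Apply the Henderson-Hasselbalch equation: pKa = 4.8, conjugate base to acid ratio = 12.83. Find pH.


pH = pKa + log10([A-]/[HA])
pH = 4.8 + log10(12.83)
pH = 5.9082

5.9082


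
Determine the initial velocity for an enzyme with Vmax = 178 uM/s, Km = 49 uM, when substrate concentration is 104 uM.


v = Vmax * [S] / (Km + [S])
v = 178 * 104 / (49 + 104)
v = 120.9935 uM/s

120.9935 uM/s


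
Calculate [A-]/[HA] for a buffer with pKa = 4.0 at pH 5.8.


[A-]/[HA] = 10^(pH - pKa)
= 10^(5.8 - 4.0)
= 63.0957

63.0957


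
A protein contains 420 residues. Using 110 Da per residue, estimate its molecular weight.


MW = n_residues * 110 Da
MW = 420 * 110
MW = 46200 Da

46200 Da


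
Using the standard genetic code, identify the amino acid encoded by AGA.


Standard genetic code lookup.
Codon AGA -> Arg

Arg


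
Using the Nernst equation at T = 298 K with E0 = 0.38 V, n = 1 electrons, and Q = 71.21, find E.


E = E0 - (RT/nF) * ln(Q)
E = 0.38 - (8.314 * 298 / (1 * 96485)) * ln(71.21)
E = 0.2705 V

0.2705 V


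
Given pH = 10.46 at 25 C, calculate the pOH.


pOH = 14 - pH
pOH = 14 - 10.46
pOH = 3.54

3.54


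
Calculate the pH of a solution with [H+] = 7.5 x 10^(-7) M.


pH = -log10([H+])
pH = -log10(7.5 x 10^(-7))
pH = 6.1249

6.1249


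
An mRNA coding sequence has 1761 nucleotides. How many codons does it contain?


codons = nucleotides / 3
codons = 1761 / 3 = 587

587


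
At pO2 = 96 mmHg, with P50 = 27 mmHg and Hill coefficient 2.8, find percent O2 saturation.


Y = pO2^n / (P50^n + pO2^n)
Y = 96^2.8 / (27^2.8 + 96^2.8)
Y = 97.21%

97.21%


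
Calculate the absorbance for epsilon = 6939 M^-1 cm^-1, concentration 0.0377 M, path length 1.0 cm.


A = epsilon * c * l
A = 6939 * 0.0377 * 1.0
A = 261.6003

261.6003


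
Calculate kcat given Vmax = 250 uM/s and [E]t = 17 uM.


kcat = Vmax / [E]t
kcat = 250 / 17
kcat = 14.7059 s^-1

14.7059 s^-1


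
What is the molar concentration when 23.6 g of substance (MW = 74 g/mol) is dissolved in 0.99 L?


C = (mass / MW) / volume
C = (23.6 / 74) / 0.99
C = 0.3221 M

0.3221 M


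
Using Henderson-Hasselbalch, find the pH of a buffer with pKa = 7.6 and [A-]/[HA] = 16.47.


pH = pKa + log10([A-]/[HA])
pH = 7.6 + log10(16.47)
pH = 8.8167

8.8167


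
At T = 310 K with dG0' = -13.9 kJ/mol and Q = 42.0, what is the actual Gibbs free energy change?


dG = dG0' + RT * ln(Q) / 1000
dG = -13.9 + 8.314 * 310 * ln(42.0) / 1000
dG = -4.2668 kJ/mol

-4.2668 kJ/mol


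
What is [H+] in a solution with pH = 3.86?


[H+] = 10^(-pH)
[H+] = 10^(-3.86)
[H+] = 1.380e-04 M

1.380e-04 M


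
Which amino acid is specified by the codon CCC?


Standard genetic code lookup.
Codon CCC -> Pro

Pro


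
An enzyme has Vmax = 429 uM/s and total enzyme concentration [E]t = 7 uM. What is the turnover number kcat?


kcat = Vmax / [E]t
kcat = 429 / 7
kcat = 61.2857 s^-1

61.2857 s^-1


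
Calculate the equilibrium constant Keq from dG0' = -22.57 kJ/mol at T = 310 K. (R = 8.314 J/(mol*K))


Keq = exp(-dG0 * 1000 / (R * T))
Keq = exp(-(-22.57) * 1000 / (8.314 * 310))
Keq = 6355.594

6355.594


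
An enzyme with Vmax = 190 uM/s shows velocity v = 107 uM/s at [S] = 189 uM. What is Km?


Km = [S] * (Vmax - v) / v
Km = 189 * (190 - 107) / 107
Km = 146.6075 uM

146.6075 uM


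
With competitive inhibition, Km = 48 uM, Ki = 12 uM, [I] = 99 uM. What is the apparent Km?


Km_app = Km * (1 + [I]/Ki)
Km_app = 48 * (1 + 99/12)
Km_app = 444.0 uM

444.0 uM


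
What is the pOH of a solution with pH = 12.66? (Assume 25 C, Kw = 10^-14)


pOH = 14 - pH
pOH = 14 - 12.66
pOH = 1.34

1.34


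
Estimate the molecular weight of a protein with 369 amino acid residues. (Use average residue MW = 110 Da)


MW = n_residues * 110 Da
MW = 369 * 110
MW = 40590 Da

40590 Da


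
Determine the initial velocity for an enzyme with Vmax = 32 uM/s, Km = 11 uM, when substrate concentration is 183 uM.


v = Vmax * [S] / (Km + [S])
v = 32 * 183 / (11 + 183)
v = 30.1856 uM/s

30.1856 uM/s


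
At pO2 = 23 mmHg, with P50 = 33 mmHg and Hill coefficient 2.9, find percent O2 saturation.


Y = pO2^n / (P50^n + pO2^n)
Y = 23^2.9 / (33^2.9 + 23^2.9)
Y = 25.98%

25.98%


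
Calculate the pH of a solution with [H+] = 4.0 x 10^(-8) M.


pH = -log10([H+])
pH = -log10(4.0 x 10^(-8))
pH = 7.3979

7.3979


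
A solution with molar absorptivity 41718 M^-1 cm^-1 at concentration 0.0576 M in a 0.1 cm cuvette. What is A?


A = epsilon * c * l
A = 41718 * 0.0576 * 0.1
A = 240.2957

240.2957


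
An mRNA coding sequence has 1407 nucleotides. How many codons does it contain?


codons = nucleotides / 3
codons = 1407 / 3 = 469

469


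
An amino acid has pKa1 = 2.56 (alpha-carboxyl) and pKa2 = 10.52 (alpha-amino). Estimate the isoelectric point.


pI = (pKa1 + pKa2) / 2
pI = (2.56 + 10.52) / 2
pI = 6.54

6.54


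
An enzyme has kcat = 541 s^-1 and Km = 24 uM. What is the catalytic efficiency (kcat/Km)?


Catalytic efficiency = kcat / Km
= 541 / 24
= 22.5417 uM^-1*s^-1

22.5417 uM^-1*s^-1


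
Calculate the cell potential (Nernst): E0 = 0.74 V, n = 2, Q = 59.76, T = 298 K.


E = E0 - (RT/nF) * ln(Q)
E = 0.74 - (8.314 * 298 / (2 * 96485)) * ln(59.76)
E = 0.6875 V

0.6875 V


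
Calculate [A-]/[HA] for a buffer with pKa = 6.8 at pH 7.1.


[A-]/[HA] = 10^(pH - pKa)
= 10^(7.1 - 6.8)
= 1.9953

1.9953


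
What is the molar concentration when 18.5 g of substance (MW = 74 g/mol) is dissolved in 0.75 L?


C = (mass / MW) / volume
C = (18.5 / 74) / 0.75
C = 0.3333 M

0.3333 M


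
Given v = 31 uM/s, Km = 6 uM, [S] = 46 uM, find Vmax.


Vmax = v * (Km + [S]) / [S]
Vmax = 31 * (6 + 46) / 46
Vmax = 35.0435 uM/s

35.0435 uM/s


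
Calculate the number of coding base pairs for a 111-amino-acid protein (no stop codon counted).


Each amino acid = 1 codon = 3 bp
bp = 111 * 3 = 333 bp

333 bp


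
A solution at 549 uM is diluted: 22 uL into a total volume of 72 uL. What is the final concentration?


C2 = C1 * V1 / V2
C2 = 549 * 22 / 72
C2 = 167.75 uM

167.75 uM


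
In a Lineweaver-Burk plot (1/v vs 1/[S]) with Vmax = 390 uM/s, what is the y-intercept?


y-intercept = 1/Vmax
= 1/390
= 0.0026 s/uM

0.0026 s/uM


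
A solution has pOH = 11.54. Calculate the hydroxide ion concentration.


[OH-] = 10^(-pOH)
[OH-] = 10^(-11.54)
[OH-] = 2.884e-12 M

2.884e-12 M


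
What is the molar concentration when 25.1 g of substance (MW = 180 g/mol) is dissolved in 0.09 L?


C = (mass / MW) / volume
C = (25.1 / 180) / 0.09
C = 1.5494 M

1.5494 M


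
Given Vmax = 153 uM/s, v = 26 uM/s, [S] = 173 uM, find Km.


Km = [S] * (Vmax - v) / v
Km = 173 * (153 - 26) / 26
Km = 845.0385 uM

845.0385 uM


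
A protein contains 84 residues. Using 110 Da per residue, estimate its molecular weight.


MW = n_residues * 110 Da
MW = 84 * 110
MW = 9240 Da

9240 Da


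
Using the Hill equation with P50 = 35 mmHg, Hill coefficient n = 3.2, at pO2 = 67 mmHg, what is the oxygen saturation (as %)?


Y = pO2^n / (P50^n + pO2^n)
Y = 67^3.2 / (35^3.2 + 67^3.2)
Y = 88.87%

88.87%


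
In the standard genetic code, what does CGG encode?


Standard genetic code lookup.
Codon CGG -> Arg

Arg


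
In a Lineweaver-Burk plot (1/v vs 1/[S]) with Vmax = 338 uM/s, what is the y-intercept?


y-intercept = 1/Vmax
= 1/338
= 0.003 s/uM

0.003 s/uM


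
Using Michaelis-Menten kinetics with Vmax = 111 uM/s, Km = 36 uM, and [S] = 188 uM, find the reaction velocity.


v = Vmax * [S] / (Km + [S])
v = 111 * 188 / (36 + 188)
v = 93.1607 uM/s

93.1607 uM/s


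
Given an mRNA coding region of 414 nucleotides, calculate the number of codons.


codons = nucleotides / 3
codons = 414 / 3 = 138

138


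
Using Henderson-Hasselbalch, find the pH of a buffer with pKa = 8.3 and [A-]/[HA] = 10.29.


pH = pKa + log10([A-]/[HA])
pH = 8.3 + log10(10.29)
pH = 9.3124

9.3124


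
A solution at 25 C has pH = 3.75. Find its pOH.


pOH = 14 - pH
pOH = 14 - 3.75
pOH = 10.25

10.25


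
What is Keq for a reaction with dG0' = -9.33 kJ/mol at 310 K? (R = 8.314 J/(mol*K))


Keq = exp(-dG0 * 1000 / (R * T))
Keq = exp(-(-9.33) * 1000 / (8.314 * 310))
Keq = 37.338

37.338


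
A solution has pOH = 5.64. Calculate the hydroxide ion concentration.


[OH-] = 10^(-pOH)
[OH-] = 10^(-5.64)
[OH-] = 2.291e-06 M

2.291e-06 M


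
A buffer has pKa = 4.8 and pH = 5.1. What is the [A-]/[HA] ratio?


[A-]/[HA] = 10^(pH - pKa)
= 10^(5.1 - 4.8)
= 1.9953

1.9953


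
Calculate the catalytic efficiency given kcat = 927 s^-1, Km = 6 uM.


Catalytic efficiency = kcat / Km
= 927 / 6
= 154.5 uM^-1*s^-1

154.5 uM^-1*s^-1


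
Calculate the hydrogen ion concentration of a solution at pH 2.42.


[H+] = 10^(-pH)
[H+] = 10^(-2.42)
[H+] = 0.0038 M

0.0038 M


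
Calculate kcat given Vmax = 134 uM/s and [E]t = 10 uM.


kcat = Vmax / [E]t
kcat = 134 / 10
kcat = 13.4 s^-1

13.4 s^-1


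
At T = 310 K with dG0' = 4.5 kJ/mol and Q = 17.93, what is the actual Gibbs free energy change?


dG = dG0' + RT * ln(Q) / 1000
dG = 4.5 + 8.314 * 310 * ln(17.93) / 1000
dG = 11.9394 kJ/mol

11.9394 kJ/mol


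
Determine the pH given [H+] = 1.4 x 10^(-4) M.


pH = -log10([H+])
pH = -log10(1.4 x 10^(-4))
pH = 3.8539

3.8539


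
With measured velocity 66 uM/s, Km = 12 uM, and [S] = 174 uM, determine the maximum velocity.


Vmax = v * (Km + [S]) / [S]
Vmax = 66 * (12 + 174) / 174
Vmax = 70.5517 uM/s

70.5517 uM/s


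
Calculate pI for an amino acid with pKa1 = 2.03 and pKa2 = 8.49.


pI = (pKa1 + pKa2) / 2
pI = (2.03 + 8.49) / 2
pI = 5.26

5.26


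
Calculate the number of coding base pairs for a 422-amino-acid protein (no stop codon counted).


Each amino acid = 1 codon = 3 bp
bp = 422 * 3 = 1266 bp

1266 bp


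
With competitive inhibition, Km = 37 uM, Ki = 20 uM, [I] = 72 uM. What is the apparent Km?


Km_app = Km * (1 + [I]/Ki)
Km_app = 37 * (1 + 72/20)
Km_app = 170.2 uM

170.2 uM


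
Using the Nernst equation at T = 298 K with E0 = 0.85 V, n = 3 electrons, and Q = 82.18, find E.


E = E0 - (RT/nF) * ln(Q)
E = 0.85 - (8.314 * 298 / (3 * 96485)) * ln(82.18)
E = 0.8123 V

0.8123 V


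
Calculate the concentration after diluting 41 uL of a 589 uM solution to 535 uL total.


C2 = C1 * V1 / V2
C2 = 589 * 41 / 535
C2 = 45.1383 uM

45.1383 uM


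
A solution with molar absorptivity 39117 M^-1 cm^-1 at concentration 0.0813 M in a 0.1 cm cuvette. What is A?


A = epsilon * c * l
A = 39117 * 0.0813 * 0.1
A = 318.0212

318.0212


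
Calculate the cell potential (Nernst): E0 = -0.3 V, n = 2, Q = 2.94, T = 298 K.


E = E0 - (RT/nF) * ln(Q)
E = -0.3 - (8.314 * 298 / (2 * 96485)) * ln(2.94)
E = -0.3138 V

-0.3138 V


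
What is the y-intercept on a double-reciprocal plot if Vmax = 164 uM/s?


y-intercept = 1/Vmax
= 1/164
= 0.0061 s/uM

0.0061 s/uM


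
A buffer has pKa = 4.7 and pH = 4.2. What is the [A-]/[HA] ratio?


[A-]/[HA] = 10^(pH - pKa)
= 10^(4.2 - 4.7)
= 0.3162

0.3162


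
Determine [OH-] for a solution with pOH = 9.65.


[OH-] = 10^(-pOH)
[OH-] = 10^(-9.65)
[OH-] = 2.239e-10 M

2.239e-10 M


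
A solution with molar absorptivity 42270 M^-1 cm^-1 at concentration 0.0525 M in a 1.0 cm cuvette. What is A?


A = epsilon * c * l
A = 42270 * 0.0525 * 1.0
A = 2219.175

2219.175


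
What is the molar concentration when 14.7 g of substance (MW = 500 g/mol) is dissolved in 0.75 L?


C = (mass / MW) / volume
C = (14.7 / 500) / 0.75
C = 0.0392 M

0.0392 M


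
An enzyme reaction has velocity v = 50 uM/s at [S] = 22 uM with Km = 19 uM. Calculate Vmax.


Vmax = v * (Km + [S]) / [S]
Vmax = 50 * (19 + 22) / 22
Vmax = 93.1818 uM/s

93.1818 uM/s


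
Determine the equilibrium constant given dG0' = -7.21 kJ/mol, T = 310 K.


Keq = exp(-dG0 * 1000 / (R * T))
Keq = exp(-(-7.21) * 1000 / (8.314 * 310))
Keq = 16.4029

16.4029


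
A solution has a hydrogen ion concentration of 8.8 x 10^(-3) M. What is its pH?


pH = -log10([H+])
pH = -log10(8.8 x 10^(-3))
pH = 2.0555

2.0555


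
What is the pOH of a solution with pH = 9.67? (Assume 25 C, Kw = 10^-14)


pOH = 14 - pH
pOH = 14 - 9.67
pOH = 4.33

4.33


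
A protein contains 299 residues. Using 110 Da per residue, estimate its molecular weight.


MW = n_residues * 110 Da
MW = 299 * 110
MW = 32890 Da

32890 Da


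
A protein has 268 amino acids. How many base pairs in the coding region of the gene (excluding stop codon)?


Each amino acid = 1 codon = 3 bp
bp = 268 * 3 = 804 bp

804 bp


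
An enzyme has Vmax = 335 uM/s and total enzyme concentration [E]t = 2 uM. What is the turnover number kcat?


kcat = Vmax / [E]t
kcat = 335 / 2
kcat = 167.5 s^-1

167.5 s^-1


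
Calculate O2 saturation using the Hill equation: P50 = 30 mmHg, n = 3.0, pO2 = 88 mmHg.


Y = pO2^n / (P50^n + pO2^n)
Y = 88^3.0 / (30^3.0 + 88^3.0)
Y = 96.19%

96.19%


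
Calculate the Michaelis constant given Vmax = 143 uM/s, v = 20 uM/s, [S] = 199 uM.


Km = [S] * (Vmax - v) / v
Km = 199 * (143 - 20) / 20
Km = 1223.85 uM

1223.85 uM


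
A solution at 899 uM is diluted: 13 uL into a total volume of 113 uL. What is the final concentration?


C2 = C1 * V1 / V2
C2 = 899 * 13 / 113
C2 = 103.4248 uM

103.4248 uM


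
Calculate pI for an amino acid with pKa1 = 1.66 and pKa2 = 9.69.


pI = (pKa1 + pKa2) / 2
pI = (1.66 + 9.69) / 2
pI = 5.675

5.675


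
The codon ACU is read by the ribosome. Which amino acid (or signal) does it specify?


Standard genetic code lookup.
Codon ACU -> Thr

Thr


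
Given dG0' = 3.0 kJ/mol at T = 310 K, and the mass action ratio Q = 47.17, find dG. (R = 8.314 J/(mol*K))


dG = dG0' + RT * ln(Q) / 1000
dG = 3.0 + 8.314 * 310 * ln(47.17) / 1000
dG = 12.9324 kJ/mol

12.9324 kJ/mol


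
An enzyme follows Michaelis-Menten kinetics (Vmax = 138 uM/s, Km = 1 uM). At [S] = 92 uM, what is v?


v = Vmax * [S] / (Km + [S])
v = 138 * 92 / (1 + 92)
v = 136.5161 uM/s

136.5161 uM/s


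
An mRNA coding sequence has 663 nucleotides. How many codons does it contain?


codons = nucleotides / 3
codons = 663 / 3 = 221

221


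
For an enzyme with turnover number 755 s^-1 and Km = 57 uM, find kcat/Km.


Catalytic efficiency = kcat / Km
= 755 / 57
= 13.2456 uM^-1*s^-1

13.2456 uM^-1*s^-1


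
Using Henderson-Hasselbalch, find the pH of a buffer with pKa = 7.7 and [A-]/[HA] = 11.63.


pH = pKa + log10([A-]/[HA])
pH = 7.7 + log10(11.63)
pH = 8.7656

8.7656


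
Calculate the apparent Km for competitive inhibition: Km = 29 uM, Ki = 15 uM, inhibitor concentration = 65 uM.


Km_app = Km * (1 + [I]/Ki)
Km_app = 29 * (1 + 65/15)
Km_app = 154.6667 uM

154.6667 uM


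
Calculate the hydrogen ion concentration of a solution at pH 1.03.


[H+] = 10^(-pH)
[H+] = 10^(-1.03)
[H+] = 0.0933 M

0.0933 M


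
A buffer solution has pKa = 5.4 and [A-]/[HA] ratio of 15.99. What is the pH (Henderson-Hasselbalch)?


pH = pKa + log10([A-]/[HA])
pH = 5.4 + log10(15.99)
pH = 6.6038

6.6038


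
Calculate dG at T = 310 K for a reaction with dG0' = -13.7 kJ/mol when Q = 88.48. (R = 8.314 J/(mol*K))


dG = dG0' + RT * ln(Q) / 1000
dG = -13.7 + 8.314 * 310 * ln(88.48) / 1000
dG = -2.1464 kJ/mol

-2.1464 kJ/mol


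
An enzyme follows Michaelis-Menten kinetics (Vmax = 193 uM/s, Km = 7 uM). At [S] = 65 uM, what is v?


v = Vmax * [S] / (Km + [S])
v = 193 * 65 / (7 + 65)
v = 174.2361 uM/s

174.2361 uM/s


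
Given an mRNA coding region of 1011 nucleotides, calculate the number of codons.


codons = nucleotides / 3
codons = 1011 / 3 = 337

337


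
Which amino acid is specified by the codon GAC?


Standard genetic code lookup.
Codon GAC -> Asp

Asp


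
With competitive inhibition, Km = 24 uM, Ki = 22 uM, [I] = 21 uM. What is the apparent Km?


Km_app = Km * (1 + [I]/Ki)
Km_app = 24 * (1 + 21/22)
Km_app = 46.9091 uM

46.9091 uM


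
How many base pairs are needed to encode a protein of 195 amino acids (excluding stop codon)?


Each amino acid = 1 codon = 3 bp
bp = 195 * 3 = 585 bp

585 bp


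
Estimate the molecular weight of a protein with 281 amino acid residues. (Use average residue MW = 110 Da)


MW = n_residues * 110 Da
MW = 281 * 110
MW = 30910 Da

30910 Da


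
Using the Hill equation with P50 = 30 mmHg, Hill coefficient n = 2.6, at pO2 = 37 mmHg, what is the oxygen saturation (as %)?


Y = pO2^n / (P50^n + pO2^n)
Y = 37^2.6 / (30^2.6 + 37^2.6)
Y = 63.3%

63.3%


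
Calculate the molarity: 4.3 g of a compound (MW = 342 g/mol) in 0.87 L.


C = (mass / MW) / volume
C = (4.3 / 342) / 0.87
C = 0.0145 M

0.0145 M


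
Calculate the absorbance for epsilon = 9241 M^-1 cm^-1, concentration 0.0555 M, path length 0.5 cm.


A = epsilon * c * l
A = 9241 * 0.0555 * 0.5
A = 256.4377

256.4377


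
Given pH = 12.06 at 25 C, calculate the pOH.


pOH = 14 - pH
pOH = 14 - 12.06
pOH = 1.94

1.94


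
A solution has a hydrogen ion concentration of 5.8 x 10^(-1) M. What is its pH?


pH = -log10([H+])
pH = -log10(5.8 x 10^(-1))
pH = 0.2366

0.2366


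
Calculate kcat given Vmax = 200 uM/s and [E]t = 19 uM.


kcat = Vmax / [E]t
kcat = 200 / 19
kcat = 10.5263 s^-1

10.5263 s^-1


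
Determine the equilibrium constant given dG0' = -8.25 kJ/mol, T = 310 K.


Keq = exp(-dG0 * 1000 / (R * T))
Keq = exp(-(-8.25) * 1000 / (8.314 * 310))
Keq = 24.5565

24.5565


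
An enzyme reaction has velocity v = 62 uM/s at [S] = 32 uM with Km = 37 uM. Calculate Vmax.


Vmax = v * (Km + [S]) / [S]
Vmax = 62 * (37 + 32) / 32
Vmax = 133.6875 uM/s

133.6875 uM/s


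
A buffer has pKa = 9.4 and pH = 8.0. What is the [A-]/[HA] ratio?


[A-]/[HA] = 10^(pH - pKa)
= 10^(8.0 - 9.4)
= 0.0398

0.0398


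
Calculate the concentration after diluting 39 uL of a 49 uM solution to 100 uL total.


C2 = C1 * V1 / V2
C2 = 49 * 39 / 100
C2 = 19.11 uM

19.11 uM


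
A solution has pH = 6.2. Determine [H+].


[H+] = 10^(-pH)
[H+] = 10^(-6.2)
[H+] = 6.310e-07 M

6.310e-07 M


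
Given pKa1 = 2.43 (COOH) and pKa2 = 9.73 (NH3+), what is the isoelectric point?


pI = (pKa1 + pKa2) / 2
pI = (2.43 + 9.73) / 2
pI = 6.08

6.08


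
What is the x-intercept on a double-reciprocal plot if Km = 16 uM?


x-intercept = -1/Km
= -1/16
= -0.0625 1/uM

-0.0625 1/uM


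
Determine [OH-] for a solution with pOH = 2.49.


[OH-] = 10^(-pOH)
[OH-] = 10^(-2.49)
[OH-] = 0.0032 M

0.0032 M


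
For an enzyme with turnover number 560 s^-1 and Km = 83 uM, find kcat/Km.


Catalytic efficiency = kcat / Km
= 560 / 83
= 6.747 uM^-1*s^-1

6.747 uM^-1*s^-1


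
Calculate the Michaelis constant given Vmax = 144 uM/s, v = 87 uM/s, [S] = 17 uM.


Km = [S] * (Vmax - v) / v
Km = 17 * (144 - 87) / 87
Km = 11.1379 uM

11.1379 uM


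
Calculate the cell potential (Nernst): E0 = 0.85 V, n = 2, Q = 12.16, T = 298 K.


E = E0 - (RT/nF) * ln(Q)
E = 0.85 - (8.314 * 298 / (2 * 96485)) * ln(12.16)
E = 0.8179 V

0.8179 V


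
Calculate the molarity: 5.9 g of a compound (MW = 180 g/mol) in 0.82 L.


C = (mass / MW) / volume
C = (5.9 / 180) / 0.82
C = 0.04 M

0.04 M


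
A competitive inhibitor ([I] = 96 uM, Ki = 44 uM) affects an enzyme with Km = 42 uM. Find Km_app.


Km_app = Km * (1 + [I]/Ki)
Km_app = 42 * (1 + 96/44)
Km_app = 133.6364 uM

133.6364 uM


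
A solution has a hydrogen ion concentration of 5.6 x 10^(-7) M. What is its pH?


pH = -log10([H+])
pH = -log10(5.6 x 10^(-7))
pH = 6.2518

6.2518


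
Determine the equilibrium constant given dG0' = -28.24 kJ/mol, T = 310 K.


Keq = exp(-dG0 * 1000 / (R * T))
Keq = exp(-(-28.24) * 1000 / (8.314 * 310))
Keq = 57356.0277

57356.0277


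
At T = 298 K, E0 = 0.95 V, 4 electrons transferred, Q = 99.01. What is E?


E = E0 - (RT/nF) * ln(Q)
E = 0.95 - (8.314 * 298 / (4 * 96485)) * ln(99.01)
E = 0.9205 V

0.9205 V


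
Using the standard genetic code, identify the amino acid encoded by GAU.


Standard genetic code lookup.
Codon GAU -> Asp

Asp


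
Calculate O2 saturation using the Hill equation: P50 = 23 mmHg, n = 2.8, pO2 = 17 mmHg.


Y = pO2^n / (P50^n + pO2^n)
Y = 17^2.8 / (23^2.8 + 17^2.8)
Y = 30.02%

30.02%


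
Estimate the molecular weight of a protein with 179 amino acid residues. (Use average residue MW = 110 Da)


MW = n_residues * 110 Da
MW = 179 * 110
MW = 19690 Da

19690 Da


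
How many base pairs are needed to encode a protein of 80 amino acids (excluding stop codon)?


Each amino acid = 1 codon = 3 bp
bp = 80 * 3 = 240 bp

240 bp


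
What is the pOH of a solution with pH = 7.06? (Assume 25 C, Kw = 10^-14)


pOH = 14 - pH
pOH = 14 - 7.06
pOH = 6.94

6.94


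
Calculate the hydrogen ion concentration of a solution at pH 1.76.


[H+] = 10^(-pH)
[H+] = 10^(-1.76)
[H+] = 0.0174 M

0.0174 M


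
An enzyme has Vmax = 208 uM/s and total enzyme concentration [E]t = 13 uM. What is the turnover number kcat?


kcat = Vmax / [E]t
kcat = 208 / 13
kcat = 16.0 s^-1

16.0 s^-1


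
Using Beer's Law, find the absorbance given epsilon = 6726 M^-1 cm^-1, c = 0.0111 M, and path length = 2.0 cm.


A = epsilon * c * l
A = 6726 * 0.0111 * 2.0
A = 149.3172

149.3172


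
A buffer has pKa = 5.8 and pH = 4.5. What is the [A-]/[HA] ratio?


[A-]/[HA] = 10^(pH - pKa)
= 10^(4.5 - 5.8)
= 0.0501

0.0501


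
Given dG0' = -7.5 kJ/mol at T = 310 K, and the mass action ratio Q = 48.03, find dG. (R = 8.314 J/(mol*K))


dG = dG0' + RT * ln(Q) / 1000
dG = -7.5 + 8.314 * 310 * ln(48.03) / 1000
dG = 2.479 kJ/mol

2.479 kJ/mol


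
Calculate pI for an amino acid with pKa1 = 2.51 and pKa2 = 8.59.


pI = (pKa1 + pKa2) / 2
pI = (2.51 + 8.59) / 2
pI = 5.55

5.55


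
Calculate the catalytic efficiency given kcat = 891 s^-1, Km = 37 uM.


Catalytic efficiency = kcat / Km
= 891 / 37
= 24.0811 uM^-1*s^-1

24.0811 uM^-1*s^-1


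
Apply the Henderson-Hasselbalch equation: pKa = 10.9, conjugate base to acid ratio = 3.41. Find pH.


pH = pKa + log10([A-]/[HA])
pH = 10.9 + log10(3.41)
pH = 11.4328

11.4328


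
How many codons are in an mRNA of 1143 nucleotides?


codons = nucleotides / 3
codons = 1143 / 3 = 381

381


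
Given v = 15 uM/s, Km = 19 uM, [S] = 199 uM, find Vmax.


Vmax = v * (Km + [S]) / [S]
Vmax = 15 * (19 + 199) / 199
Vmax = 16.4322 uM/s

16.4322 uM/s


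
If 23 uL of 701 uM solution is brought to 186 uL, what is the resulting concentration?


C2 = C1 * V1 / V2
C2 = 701 * 23 / 186
C2 = 86.6828 uM

86.6828 uM


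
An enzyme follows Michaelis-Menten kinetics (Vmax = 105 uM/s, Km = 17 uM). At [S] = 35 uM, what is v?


v = Vmax * [S] / (Km + [S])
v = 105 * 35 / (17 + 35)
v = 70.6731 uM/s

70.6731 uM/s


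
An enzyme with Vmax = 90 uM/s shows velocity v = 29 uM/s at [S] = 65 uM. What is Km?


Km = [S] * (Vmax - v) / v
Km = 65 * (90 - 29) / 29
Km = 136.7241 uM

136.7241 uM


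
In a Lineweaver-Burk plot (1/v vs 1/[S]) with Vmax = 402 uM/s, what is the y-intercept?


y-intercept = 1/Vmax
= 1/402
= 0.0025 s/uM

0.0025 s/uM


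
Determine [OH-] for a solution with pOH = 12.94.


[OH-] = 10^(-pOH)
[OH-] = 10^(-12.94)
[OH-] = 1.148e-13 M

1.148e-13 M


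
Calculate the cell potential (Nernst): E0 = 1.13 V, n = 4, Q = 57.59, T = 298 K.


E = E0 - (RT/nF) * ln(Q)
E = 1.13 - (8.314 * 298 / (4 * 96485)) * ln(57.59)
E = 1.104 V

1.104 V


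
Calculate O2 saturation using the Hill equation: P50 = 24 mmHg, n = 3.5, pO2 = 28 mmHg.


Y = pO2^n / (P50^n + pO2^n)
Y = 28^3.5 / (24^3.5 + 28^3.5)
Y = 63.17%

63.17%


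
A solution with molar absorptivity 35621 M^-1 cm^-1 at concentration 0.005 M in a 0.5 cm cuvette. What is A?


A = epsilon * c * l
A = 35621 * 0.005 * 0.5
A = 89.0525

89.0525


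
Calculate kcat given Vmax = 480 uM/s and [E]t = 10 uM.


kcat = Vmax / [E]t
kcat = 480 / 10
kcat = 48.0 s^-1

48.0 s^-1


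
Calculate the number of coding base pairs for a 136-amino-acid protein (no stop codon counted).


Each amino acid = 1 codon = 3 bp
bp = 136 * 3 = 408 bp

408 bp


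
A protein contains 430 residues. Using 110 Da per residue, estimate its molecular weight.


MW = n_residues * 110 Da
MW = 430 * 110
MW = 47300 Da

47300 Da


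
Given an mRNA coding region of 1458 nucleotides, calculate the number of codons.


codons = nucleotides / 3
codons = 1458 / 3 = 486

486


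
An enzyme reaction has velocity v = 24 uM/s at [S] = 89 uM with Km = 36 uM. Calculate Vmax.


Vmax = v * (Km + [S]) / [S]
Vmax = 24 * (36 + 89) / 89
Vmax = 33.7079 uM/s

33.7079 uM/s


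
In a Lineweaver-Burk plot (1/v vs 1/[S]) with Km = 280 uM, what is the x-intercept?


x-intercept = -1/Km
= -1/280
= -0.0036 1/uM

-0.0036 1/uM


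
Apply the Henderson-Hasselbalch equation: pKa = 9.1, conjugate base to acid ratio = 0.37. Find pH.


pH = pKa + log10([A-]/[HA])
pH = 9.1 + log10(0.37)
pH = 8.6682

8.6682


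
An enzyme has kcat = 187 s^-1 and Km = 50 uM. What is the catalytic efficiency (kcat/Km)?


Catalytic efficiency = kcat / Km
= 187 / 50
= 3.74 uM^-1*s^-1

3.74 uM^-1*s^-1


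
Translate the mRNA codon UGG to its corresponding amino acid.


Standard genetic code lookup.
Codon UGG -> Trp

Trp


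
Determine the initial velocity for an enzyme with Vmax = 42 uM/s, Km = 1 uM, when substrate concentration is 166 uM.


v = Vmax * [S] / (Km + [S])
v = 42 * 166 / (1 + 166)
v = 41.7485 uM/s

41.7485 uM/s


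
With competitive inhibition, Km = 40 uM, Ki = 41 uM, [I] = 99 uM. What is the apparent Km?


Km_app = Km * (1 + [I]/Ki)
Km_app = 40 * (1 + 99/41)
Km_app = 136.5854 uM

136.5854 uM


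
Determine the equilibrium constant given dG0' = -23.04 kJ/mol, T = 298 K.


Keq = exp(-dG0 * 1000 / (R * T))
Keq = exp(-(-23.04) * 1000 / (8.314 * 298))
Keq = 10931.7537

10931.7537


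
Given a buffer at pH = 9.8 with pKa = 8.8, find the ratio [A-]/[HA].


[A-]/[HA] = 10^(pH - pKa)
= 10^(9.8 - 8.8)
= 10.0

10.0


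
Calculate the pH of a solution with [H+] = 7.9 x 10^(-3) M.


pH = -log10([H+])
pH = -log10(7.9 x 10^(-3))
pH = 2.1024

2.1024


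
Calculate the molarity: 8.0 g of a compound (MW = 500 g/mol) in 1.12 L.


C = (mass / MW) / volume
C = (8.0 / 500) / 1.12
C = 0.0143 M

0.0143 M
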